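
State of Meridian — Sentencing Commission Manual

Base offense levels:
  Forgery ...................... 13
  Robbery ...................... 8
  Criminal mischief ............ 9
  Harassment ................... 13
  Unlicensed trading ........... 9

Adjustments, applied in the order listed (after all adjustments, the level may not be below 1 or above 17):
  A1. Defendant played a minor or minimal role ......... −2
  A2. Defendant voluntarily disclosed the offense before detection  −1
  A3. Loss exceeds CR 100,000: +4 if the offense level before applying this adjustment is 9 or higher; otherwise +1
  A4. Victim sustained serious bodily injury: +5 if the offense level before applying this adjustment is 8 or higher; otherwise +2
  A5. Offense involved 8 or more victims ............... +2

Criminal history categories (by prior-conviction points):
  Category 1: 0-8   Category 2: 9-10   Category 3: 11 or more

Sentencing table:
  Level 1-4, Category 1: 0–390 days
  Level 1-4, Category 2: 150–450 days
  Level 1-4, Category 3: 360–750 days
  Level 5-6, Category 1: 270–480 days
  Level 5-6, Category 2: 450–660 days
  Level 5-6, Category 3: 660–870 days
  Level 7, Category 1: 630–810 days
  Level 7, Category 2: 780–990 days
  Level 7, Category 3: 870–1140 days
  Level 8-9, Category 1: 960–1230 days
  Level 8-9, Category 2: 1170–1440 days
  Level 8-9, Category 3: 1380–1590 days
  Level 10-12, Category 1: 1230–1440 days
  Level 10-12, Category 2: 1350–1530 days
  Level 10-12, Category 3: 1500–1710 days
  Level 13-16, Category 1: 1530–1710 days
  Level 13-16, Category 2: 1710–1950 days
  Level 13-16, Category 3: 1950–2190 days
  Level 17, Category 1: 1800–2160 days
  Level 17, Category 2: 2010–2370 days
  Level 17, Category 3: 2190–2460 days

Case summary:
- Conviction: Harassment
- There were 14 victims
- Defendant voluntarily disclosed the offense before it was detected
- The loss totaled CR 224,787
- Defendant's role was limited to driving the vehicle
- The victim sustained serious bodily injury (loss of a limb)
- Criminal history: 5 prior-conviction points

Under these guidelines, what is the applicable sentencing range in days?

1800-2160 days

Base offense level for harassment: 13.
A1 applies: 13 − 2 = 11.
A2 applies: 11 − 1 = 10.
A3 applies (level before this adjustment is 10 ≥ 9, so +4): 10 + 4 = 14.
A4 applies (level before this adjustment is 14 ≥ 8, so +5): 14 + 5 = 19.
A5 applies: 19 + 2 = 21.
Level 21 exceeds the maximum of 17; capped at 17.
Final offense level: 17.
Criminal history: 5 prior points → Category 1 (0-8).
Level 17 falls in the 17 band.
Grid: Level 17 × Category 1 = 1800-2160 days.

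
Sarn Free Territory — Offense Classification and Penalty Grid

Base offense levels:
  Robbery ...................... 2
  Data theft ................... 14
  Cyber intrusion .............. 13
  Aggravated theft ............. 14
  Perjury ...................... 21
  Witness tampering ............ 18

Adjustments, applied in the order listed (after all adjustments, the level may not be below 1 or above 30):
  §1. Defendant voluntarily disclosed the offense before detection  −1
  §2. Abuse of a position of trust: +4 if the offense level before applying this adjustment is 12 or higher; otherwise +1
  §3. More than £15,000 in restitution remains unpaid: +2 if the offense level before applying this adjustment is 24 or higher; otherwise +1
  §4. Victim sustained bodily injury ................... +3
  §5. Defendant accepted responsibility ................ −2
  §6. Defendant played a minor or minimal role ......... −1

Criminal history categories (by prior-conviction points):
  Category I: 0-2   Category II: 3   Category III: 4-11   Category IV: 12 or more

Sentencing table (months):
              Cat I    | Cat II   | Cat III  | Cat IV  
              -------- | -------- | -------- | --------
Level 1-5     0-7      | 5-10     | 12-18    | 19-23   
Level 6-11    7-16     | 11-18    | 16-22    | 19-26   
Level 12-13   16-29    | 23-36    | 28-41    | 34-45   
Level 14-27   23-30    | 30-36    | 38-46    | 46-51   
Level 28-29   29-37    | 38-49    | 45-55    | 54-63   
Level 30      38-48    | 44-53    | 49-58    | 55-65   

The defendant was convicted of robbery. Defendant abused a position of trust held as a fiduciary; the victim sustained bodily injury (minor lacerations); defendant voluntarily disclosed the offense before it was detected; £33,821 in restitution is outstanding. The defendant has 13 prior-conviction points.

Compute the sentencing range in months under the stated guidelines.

19-26 months

Base offense level for robbery: 2.
§1 applies: 2 − 1 = 1.
§2 applies (level before this adjustment is 1 < 12, so +1): 1 + 1 = 2.
§3 applies (level before this adjustment is 2 < 24, so +1): 2 + 1 = 3.
§4 applies: 3 + 3 = 6.
Final offense level: 6.
Criminal history: 13 prior points → Category IV (12+).
Level 6 falls in the 6-11 band.
Grid: Level 6-11 × Category IV = 19-26 months.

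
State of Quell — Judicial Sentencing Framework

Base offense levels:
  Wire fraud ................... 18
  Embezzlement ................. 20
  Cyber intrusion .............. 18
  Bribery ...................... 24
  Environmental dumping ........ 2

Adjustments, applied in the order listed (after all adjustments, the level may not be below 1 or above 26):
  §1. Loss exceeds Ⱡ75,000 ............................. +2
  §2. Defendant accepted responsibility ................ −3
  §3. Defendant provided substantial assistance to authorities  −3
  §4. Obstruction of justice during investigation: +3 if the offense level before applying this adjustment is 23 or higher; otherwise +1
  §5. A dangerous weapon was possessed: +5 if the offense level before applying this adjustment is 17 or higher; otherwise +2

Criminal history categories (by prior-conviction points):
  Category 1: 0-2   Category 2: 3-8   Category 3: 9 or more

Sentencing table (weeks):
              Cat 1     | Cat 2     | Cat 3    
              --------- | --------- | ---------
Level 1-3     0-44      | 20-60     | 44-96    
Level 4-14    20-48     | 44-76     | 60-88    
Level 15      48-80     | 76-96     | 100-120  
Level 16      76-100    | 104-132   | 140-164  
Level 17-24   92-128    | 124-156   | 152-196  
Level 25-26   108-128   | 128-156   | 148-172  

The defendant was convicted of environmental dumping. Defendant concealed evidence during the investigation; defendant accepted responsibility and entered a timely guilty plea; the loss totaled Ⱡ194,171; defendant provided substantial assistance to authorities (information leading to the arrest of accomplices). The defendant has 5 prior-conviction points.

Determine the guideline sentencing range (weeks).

Base offense level for environmental dumping: 2.
§1 applies: 2 + 2 = 4.
§2 applies: 4 − 3 = 1.
§3 applies: 1 − 3 = -2.
§4 applies (level before this adjustment is -2 < 23, so +1): -2 + 1 = -1.
Level -1 is below the minimum of 1; floored at 1.
Final offense level: 1.
Criminal history: 5 prior points → Category 2 (3-8).
Level 1 falls in the 1-3 band.
Grid: Level 1-3 × Category 2 = 20-60 weeks.

20-60 weeks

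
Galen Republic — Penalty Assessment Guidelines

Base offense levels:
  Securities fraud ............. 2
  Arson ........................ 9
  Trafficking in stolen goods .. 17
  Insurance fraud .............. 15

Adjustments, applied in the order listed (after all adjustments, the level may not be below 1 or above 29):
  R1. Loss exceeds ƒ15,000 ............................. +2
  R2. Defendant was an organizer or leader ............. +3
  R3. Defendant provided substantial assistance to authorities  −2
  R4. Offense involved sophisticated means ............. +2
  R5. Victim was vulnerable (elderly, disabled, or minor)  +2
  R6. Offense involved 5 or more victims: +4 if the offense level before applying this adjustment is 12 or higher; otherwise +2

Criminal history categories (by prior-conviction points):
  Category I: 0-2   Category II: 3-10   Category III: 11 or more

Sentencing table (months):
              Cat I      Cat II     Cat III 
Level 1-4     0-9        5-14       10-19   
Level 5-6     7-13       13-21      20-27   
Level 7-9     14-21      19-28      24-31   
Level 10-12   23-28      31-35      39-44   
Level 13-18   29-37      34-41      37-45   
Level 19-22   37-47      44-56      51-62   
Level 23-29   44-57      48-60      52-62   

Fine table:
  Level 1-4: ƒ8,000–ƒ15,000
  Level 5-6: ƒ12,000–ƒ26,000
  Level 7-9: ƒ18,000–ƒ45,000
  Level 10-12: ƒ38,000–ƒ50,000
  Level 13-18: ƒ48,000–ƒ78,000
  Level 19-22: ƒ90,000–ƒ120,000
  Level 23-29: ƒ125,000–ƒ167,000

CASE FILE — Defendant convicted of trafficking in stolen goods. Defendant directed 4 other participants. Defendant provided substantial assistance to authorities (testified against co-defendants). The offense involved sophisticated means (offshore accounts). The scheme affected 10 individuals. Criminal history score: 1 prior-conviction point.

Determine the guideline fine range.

ƒ125,000–ƒ167,000

Base offense level for trafficking in stolen goods: 17.
R1 does not apply.
R2 applies: 17 + 3 = 20.
R3 applies: 20 − 2 = 18.
R4 applies: 18 + 2 = 20.
R6 applies (level before this adjustment is 20 ≥ 12, so +4): 20 + 4 = 24.
Final offense level: 24.
Level 24 falls in the 23-29 band.
Fine table: Level 23-29 → ƒ125,000–ƒ167,000.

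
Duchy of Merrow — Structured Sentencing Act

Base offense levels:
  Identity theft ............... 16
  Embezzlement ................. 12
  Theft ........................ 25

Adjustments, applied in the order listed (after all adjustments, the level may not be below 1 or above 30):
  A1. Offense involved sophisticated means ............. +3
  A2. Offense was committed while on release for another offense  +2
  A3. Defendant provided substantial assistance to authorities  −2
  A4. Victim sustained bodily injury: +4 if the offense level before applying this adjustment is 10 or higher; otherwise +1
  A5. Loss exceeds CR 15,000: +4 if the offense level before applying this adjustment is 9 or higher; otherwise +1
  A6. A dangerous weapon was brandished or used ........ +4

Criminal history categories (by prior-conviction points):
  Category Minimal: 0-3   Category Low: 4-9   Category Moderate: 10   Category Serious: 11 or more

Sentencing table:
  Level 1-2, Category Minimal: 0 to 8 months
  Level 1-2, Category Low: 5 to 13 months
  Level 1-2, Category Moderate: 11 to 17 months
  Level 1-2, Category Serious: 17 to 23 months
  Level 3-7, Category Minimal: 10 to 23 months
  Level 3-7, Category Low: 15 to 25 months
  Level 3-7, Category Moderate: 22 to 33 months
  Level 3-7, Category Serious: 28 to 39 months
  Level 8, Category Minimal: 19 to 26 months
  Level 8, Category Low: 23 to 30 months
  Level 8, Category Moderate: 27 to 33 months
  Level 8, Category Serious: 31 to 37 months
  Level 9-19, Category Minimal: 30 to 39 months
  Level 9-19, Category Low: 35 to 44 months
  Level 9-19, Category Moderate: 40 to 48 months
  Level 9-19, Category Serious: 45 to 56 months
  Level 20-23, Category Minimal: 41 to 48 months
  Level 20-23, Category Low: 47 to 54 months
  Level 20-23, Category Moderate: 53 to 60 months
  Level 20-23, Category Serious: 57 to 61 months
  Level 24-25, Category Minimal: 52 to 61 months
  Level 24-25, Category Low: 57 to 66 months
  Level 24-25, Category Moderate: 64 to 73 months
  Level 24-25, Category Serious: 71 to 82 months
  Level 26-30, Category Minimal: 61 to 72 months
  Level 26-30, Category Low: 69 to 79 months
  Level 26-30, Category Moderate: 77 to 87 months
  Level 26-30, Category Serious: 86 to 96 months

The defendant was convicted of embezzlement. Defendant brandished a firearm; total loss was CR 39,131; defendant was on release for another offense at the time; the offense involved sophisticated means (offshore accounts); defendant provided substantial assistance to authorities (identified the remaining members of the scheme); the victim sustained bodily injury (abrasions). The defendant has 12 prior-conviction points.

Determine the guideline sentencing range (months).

Base offense level for embezzlement: 12.
A1 applies: 12 + 3 = 15.
A2 applies: 15 + 2 = 17.
A3 applies: 17 − 2 = 15.
A4 applies (level before this adjustment is 15 ≥ 10, so +4): 15 + 4 = 19.
A5 applies (level before this adjustment is 19 ≥ 9, so +4): 19 + 4 = 23.
A6 applies: 23 + 4 = 27.
Final offense level: 27.
Criminal history: 12 prior points → Category Serious (11+).
Level 27 falls in the 26-30 band.
Grid: Level 26-30 × Category Serious = 86-96 months.

86-96 months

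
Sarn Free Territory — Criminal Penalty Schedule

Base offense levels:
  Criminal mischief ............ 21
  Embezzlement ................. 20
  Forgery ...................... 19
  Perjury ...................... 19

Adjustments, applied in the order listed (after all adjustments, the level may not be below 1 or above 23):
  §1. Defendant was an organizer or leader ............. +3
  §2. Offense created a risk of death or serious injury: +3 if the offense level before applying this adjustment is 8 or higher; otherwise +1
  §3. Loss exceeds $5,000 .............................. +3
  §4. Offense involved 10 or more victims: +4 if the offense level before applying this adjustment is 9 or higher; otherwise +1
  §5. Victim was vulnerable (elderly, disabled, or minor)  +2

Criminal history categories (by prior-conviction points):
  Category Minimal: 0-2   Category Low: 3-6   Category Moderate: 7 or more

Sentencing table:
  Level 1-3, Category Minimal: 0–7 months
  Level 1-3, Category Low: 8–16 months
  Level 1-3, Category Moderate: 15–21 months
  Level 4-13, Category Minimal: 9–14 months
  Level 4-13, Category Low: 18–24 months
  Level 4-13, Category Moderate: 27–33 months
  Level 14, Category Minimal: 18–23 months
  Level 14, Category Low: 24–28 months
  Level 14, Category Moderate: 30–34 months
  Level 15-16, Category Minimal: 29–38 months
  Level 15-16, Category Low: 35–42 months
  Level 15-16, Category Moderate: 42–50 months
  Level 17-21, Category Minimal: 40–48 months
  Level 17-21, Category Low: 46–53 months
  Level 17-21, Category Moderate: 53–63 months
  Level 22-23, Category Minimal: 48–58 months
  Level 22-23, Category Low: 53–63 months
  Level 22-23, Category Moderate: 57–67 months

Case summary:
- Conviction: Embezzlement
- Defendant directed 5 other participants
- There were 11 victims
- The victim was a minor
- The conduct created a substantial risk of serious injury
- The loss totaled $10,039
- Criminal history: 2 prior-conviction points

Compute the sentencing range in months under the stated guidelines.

48-58 months

Base offense level for embezzlement: 20.
§1 applies: 20 + 3 = 23.
§2 applies (level before this adjustment is 23 ≥ 8, so +3): 23 + 3 = 26.
§3 applies: 26 + 3 = 29.
§4 applies (level before this adjustment is 29 ≥ 9, so +4): 29 + 4 = 33.
§5 applies: 33 + 2 = 35.
Level 35 exceeds the maximum of 23; capped at 23.
Final offense level: 23.
Criminal history: 2 prior points → Category Minimal (0-2).
Level 23 falls in the 22-23 band.
Grid: Level 22-23 × Category Minimal = 48-58 months.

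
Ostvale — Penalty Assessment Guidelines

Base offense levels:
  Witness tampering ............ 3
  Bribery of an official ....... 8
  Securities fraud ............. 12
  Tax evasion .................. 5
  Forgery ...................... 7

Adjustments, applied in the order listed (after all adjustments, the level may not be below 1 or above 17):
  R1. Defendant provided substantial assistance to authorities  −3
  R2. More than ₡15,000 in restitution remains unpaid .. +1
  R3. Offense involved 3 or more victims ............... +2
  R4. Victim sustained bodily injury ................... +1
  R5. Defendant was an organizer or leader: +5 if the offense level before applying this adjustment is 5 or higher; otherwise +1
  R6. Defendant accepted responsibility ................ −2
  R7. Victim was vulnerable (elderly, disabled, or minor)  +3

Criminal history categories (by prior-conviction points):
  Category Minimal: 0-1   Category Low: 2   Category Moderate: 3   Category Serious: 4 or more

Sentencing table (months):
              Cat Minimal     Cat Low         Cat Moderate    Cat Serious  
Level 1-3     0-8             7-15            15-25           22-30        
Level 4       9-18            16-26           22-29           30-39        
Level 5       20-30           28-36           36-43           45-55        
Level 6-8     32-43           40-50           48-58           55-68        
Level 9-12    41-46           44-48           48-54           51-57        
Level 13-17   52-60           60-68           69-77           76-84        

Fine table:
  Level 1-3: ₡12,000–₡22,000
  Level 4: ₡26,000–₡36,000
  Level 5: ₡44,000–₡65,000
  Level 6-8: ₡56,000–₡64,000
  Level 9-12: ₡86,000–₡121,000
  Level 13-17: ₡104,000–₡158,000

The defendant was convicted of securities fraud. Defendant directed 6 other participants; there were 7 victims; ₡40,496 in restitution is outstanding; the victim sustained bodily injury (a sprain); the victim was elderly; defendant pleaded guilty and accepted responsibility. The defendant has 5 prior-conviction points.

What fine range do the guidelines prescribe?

Base offense level for securities fraud: 12.
R2 applies: 12 + 1 = 13.
R3 applies: 13 + 2 = 15.
R4 applies: 15 + 1 = 16.
R5 applies (level before this adjustment is 16 ≥ 5, so +5): 16 + 5 = 21.
R6 applies: 21 − 2 = 19.
R7 applies: 19 + 3 = 22.
Level 22 exceeds the maximum of 17; capped at 17.
Final offense level: 17.
Level 17 falls in the 13-17 band.
Fine table: Level 13-17 → ₡104,000–₡158,000.

₡104,000–₡158,000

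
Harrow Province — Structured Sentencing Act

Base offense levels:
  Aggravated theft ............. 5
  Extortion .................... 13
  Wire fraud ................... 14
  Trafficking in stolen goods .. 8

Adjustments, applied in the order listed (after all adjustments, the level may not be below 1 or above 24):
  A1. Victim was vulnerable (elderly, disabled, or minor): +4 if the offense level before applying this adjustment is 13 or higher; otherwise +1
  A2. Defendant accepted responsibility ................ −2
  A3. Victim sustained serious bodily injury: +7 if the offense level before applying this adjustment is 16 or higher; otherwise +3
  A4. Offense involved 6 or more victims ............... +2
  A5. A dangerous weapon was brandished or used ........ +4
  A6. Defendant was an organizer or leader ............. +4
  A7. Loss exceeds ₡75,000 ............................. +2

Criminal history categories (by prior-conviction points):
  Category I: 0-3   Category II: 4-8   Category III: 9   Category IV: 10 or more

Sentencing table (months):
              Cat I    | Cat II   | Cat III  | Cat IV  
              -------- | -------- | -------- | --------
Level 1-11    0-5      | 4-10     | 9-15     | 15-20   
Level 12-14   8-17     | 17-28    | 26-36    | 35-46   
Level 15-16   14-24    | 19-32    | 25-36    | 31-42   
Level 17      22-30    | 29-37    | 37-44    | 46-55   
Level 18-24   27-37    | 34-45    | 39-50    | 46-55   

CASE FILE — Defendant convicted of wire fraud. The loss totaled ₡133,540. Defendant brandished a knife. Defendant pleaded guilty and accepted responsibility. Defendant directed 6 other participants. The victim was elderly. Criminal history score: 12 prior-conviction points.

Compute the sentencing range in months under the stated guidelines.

46-55 months

Base offense level for wire fraud: 14.
A1 applies (level before this adjustment is 14 ≥ 13, so +4): 14 + 4 = 18.
A2 applies: 18 − 2 = 16.
A3 does not apply.
A5 applies: 16 + 4 = 20.
A6 applies: 20 + 4 = 24.
A7 applies: 24 + 2 = 26.
Level 26 exceeds the maximum of 24; capped at 24.
Final offense level: 24.
Criminal history: 12 prior points → Category IV (10+).
Level 24 falls in the 18-24 band.
Grid: Level 18-24 × Category IV = 46-55 months.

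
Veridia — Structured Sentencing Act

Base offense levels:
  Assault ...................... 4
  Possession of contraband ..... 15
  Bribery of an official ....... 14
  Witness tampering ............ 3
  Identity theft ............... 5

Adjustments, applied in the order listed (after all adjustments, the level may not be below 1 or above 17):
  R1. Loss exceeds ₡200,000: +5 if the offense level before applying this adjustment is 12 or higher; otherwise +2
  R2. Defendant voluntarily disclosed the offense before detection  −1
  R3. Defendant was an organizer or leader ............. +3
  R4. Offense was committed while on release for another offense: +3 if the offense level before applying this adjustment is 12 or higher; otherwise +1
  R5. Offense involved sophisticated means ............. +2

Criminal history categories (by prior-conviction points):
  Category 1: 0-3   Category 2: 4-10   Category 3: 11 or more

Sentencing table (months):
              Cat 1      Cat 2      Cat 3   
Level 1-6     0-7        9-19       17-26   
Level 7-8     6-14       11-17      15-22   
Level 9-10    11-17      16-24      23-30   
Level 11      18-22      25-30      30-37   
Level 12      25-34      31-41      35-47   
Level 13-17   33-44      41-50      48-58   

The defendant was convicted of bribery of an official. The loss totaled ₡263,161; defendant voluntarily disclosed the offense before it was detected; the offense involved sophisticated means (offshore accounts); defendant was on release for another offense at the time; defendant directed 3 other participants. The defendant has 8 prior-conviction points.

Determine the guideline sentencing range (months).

Base offense level for bribery of an official: 14.
R1 applies (level before this adjustment is 14 ≥ 12, so +5): 14 + 5 = 19.
R2 applies: 19 − 1 = 18.
R3 applies: 18 + 3 = 21.
R4 applies (level before this adjustment is 21 ≥ 12, so +3): 21 + 3 = 24.
R5 applies: 24 + 2 = 26.
Level 26 exceeds the maximum of 17; capped at 17.
Final offense level: 17.
Criminal history: 8 prior points → Category 2 (4-10).
Level 17 falls in the 13-17 band.
Grid: Level 13-17 × Category 2 = 41-50 months.

41-50 months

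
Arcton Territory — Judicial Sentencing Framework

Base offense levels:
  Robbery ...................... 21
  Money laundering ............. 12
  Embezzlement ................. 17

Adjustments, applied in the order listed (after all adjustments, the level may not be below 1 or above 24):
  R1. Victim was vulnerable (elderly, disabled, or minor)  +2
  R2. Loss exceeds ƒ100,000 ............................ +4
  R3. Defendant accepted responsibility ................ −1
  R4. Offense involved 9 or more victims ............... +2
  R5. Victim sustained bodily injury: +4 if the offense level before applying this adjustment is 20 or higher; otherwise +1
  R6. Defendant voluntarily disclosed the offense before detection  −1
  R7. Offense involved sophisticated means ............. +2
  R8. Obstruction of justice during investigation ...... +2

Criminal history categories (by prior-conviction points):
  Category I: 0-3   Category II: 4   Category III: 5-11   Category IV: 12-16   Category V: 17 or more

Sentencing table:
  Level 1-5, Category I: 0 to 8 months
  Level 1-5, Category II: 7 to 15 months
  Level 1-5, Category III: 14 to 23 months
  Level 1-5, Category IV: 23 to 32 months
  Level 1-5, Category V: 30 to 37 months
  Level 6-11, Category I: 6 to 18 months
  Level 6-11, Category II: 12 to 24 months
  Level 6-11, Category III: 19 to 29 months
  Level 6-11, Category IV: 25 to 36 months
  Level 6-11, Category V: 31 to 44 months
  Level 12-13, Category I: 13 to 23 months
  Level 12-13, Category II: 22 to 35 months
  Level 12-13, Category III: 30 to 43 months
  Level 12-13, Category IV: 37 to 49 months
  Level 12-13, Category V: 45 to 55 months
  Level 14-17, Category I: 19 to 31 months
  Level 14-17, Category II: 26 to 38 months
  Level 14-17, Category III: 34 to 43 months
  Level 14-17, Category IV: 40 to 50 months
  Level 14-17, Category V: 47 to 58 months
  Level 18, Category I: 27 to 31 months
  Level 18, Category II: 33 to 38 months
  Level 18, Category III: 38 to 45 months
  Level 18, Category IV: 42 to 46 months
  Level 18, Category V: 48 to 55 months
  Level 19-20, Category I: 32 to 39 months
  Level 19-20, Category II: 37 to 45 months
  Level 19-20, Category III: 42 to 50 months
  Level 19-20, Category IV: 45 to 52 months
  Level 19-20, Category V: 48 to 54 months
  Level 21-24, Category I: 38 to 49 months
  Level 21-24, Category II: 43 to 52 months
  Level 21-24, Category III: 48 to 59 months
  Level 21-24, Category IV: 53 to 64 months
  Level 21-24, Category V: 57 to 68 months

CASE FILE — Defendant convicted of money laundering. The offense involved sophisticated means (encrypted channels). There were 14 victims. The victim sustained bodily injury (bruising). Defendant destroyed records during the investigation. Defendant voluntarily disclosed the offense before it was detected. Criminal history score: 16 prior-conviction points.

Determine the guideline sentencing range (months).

Base offense level for money laundering: 12.
R1 does not apply.
R2 does not apply.
R3 does not apply.
R4 applies: 12 + 2 = 14.
R5 applies (level before this adjustment is 14 < 20, so +1): 14 + 1 = 15.
R6 applies: 15 − 1 = 14.
R7 applies: 14 + 2 = 16.
R8 applies: 16 + 2 = 18.
Final offense level: 18.
Criminal history: 16 prior points → Category IV (12-16).
Level 18 falls in the 18 band.
Grid: Level 18 × Category IV = 42-46 months.

42-46 months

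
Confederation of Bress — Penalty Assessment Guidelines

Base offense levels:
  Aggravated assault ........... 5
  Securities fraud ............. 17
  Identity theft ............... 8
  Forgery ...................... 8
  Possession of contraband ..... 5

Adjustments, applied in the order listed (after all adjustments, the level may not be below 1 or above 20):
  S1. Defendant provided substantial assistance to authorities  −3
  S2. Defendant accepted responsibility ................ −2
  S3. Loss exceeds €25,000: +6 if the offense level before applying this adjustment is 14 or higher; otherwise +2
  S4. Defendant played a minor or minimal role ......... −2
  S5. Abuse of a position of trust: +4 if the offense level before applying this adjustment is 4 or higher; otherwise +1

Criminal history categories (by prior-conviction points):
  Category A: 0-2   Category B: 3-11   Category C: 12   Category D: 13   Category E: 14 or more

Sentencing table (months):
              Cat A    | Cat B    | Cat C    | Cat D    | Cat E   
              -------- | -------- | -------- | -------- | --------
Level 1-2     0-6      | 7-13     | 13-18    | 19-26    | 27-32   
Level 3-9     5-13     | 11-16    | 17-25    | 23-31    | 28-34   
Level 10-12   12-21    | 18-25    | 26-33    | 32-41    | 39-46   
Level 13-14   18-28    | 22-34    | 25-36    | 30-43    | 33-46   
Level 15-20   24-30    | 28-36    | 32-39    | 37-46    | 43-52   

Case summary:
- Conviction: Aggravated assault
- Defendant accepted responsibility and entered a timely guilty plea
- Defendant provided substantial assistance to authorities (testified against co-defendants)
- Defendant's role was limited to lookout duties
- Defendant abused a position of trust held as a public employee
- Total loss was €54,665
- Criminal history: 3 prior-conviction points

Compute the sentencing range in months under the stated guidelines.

Base offense level for aggravated assault: 5.
S1 applies: 5 − 3 = 2.
S2 applies: 2 − 2 = 0.
S3 applies (level before this adjustment is 0 < 14, so +2): 0 + 2 = 2.
S4 applies: 2 − 2 = 0.
S5 applies (level before this adjustment is 0 < 4, so +1): 0 + 1 = 1.
Final offense level: 1.
Criminal history: 3 prior points → Category B (3-11).
Level 1 falls in the 1-2 band.
Grid: Level 1-2 × Category B = 7-13 months.

7-13 months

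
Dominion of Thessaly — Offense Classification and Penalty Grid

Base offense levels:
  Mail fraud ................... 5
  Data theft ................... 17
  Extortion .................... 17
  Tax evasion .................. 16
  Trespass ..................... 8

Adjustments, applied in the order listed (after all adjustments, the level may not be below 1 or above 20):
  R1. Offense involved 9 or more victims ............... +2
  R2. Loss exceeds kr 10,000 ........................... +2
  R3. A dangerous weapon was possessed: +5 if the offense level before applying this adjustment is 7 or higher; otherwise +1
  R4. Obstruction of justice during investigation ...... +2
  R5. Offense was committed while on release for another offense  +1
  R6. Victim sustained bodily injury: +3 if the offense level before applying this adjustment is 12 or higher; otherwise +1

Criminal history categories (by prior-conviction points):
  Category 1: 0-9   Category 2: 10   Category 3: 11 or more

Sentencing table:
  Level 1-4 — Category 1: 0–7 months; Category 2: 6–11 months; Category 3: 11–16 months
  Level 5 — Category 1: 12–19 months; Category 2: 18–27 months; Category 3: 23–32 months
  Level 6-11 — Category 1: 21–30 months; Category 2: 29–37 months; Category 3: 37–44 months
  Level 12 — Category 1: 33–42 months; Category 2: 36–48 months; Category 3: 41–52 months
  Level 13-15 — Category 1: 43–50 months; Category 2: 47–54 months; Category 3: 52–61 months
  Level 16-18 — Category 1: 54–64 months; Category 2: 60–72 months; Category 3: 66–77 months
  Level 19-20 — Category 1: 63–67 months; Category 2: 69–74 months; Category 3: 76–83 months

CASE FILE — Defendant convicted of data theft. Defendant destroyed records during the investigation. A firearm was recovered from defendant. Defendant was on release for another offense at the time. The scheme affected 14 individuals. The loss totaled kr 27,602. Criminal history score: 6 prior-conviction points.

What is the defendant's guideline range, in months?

Base offense level for data theft: 17.
R1 applies: 17 + 2 = 19.
R2 applies: 19 + 2 = 21.
R3 applies (level before this adjustment is 21 ≥ 7, so +5): 21 + 5 = 26.
R4 applies: 26 + 2 = 28.
R5 applies: 28 + 1 = 29.
Level 29 exceeds the maximum of 20; capped at 20.
Final offense level: 20.
Criminal history: 6 prior points → Category 1 (0-9).
Level 20 falls in the 19-20 band.
Grid: Level 19-20 × Category 1 = 63-67 months.

63-67 months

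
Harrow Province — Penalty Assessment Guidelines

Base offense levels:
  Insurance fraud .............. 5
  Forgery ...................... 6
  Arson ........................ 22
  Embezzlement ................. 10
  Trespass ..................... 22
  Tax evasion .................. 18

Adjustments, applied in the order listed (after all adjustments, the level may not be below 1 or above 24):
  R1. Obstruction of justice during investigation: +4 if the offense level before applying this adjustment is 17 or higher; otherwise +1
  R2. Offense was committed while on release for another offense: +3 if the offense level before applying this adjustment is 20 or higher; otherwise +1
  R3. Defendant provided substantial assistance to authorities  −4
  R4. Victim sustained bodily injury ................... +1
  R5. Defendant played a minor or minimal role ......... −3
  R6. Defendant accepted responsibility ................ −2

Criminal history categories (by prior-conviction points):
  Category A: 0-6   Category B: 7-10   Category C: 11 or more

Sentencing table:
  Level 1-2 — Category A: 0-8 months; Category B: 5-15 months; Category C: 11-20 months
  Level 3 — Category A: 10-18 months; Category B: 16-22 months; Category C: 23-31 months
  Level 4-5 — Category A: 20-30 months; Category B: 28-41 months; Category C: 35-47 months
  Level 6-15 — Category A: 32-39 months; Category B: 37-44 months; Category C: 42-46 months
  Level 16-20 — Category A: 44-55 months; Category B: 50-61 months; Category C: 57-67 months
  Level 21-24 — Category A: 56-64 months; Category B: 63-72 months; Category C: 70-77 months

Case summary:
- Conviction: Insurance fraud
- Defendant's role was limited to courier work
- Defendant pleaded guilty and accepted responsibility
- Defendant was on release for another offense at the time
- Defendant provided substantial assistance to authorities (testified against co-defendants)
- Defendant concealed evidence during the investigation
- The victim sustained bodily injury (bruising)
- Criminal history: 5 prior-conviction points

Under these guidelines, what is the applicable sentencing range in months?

0-8 months

Base offense level for insurance fraud: 5.
R1 applies (level before this adjustment is 5 < 17, so +1): 5 + 1 = 6.
R2 applies (level before this adjustment is 6 < 20, so +1): 6 + 1 = 7.
R3 applies: 7 − 4 = 3.
R4 applies: 3 + 1 = 4.
R5 applies: 4 − 3 = 1.
R6 applies: 1 − 2 = -1.
Level -1 is below the minimum of 1; floored at 1.
Final offense level: 1.
Criminal history: 5 prior points → Category A (0-6).
Level 1 falls in the 1-2 band.
Grid: Level 1-2 × Category A = 0-8 months.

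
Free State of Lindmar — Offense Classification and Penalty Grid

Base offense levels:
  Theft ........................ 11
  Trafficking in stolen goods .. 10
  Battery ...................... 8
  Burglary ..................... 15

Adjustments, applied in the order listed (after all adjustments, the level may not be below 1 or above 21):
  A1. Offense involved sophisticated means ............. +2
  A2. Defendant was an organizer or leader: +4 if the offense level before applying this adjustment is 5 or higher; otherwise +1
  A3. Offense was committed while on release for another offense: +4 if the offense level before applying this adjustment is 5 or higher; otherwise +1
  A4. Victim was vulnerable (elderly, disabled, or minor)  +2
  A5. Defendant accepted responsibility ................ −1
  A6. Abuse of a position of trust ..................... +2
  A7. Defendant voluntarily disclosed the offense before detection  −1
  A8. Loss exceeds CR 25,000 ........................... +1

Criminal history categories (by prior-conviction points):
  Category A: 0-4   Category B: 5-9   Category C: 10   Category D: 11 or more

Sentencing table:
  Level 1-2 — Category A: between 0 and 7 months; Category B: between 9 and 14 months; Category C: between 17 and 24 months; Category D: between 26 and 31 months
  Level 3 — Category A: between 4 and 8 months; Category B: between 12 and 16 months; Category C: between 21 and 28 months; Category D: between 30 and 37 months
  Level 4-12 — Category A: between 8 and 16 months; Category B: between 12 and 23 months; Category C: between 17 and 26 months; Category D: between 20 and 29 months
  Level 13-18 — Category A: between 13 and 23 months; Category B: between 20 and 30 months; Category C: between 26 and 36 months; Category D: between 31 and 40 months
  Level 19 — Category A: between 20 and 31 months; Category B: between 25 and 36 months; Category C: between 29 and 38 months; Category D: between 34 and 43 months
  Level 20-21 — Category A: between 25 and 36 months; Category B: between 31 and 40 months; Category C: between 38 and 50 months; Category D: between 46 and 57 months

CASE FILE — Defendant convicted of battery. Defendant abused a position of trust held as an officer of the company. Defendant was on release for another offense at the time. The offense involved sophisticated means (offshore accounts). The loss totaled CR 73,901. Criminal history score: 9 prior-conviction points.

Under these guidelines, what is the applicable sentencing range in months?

20-30 months

Base offense level for battery: 8.
A1 applies: 8 + 2 = 10.
A3 applies (level before this adjustment is 10 ≥ 5, so +4): 10 + 4 = 14.
A6 applies: 14 + 2 = 16.
A8 applies: 16 + 1 = 17.
Final offense level: 17.
Criminal history: 9 prior points → Category B (5-9).
Level 17 falls in the 13-18 band.
Grid: Level 13-18 × Category B = 20-30 months.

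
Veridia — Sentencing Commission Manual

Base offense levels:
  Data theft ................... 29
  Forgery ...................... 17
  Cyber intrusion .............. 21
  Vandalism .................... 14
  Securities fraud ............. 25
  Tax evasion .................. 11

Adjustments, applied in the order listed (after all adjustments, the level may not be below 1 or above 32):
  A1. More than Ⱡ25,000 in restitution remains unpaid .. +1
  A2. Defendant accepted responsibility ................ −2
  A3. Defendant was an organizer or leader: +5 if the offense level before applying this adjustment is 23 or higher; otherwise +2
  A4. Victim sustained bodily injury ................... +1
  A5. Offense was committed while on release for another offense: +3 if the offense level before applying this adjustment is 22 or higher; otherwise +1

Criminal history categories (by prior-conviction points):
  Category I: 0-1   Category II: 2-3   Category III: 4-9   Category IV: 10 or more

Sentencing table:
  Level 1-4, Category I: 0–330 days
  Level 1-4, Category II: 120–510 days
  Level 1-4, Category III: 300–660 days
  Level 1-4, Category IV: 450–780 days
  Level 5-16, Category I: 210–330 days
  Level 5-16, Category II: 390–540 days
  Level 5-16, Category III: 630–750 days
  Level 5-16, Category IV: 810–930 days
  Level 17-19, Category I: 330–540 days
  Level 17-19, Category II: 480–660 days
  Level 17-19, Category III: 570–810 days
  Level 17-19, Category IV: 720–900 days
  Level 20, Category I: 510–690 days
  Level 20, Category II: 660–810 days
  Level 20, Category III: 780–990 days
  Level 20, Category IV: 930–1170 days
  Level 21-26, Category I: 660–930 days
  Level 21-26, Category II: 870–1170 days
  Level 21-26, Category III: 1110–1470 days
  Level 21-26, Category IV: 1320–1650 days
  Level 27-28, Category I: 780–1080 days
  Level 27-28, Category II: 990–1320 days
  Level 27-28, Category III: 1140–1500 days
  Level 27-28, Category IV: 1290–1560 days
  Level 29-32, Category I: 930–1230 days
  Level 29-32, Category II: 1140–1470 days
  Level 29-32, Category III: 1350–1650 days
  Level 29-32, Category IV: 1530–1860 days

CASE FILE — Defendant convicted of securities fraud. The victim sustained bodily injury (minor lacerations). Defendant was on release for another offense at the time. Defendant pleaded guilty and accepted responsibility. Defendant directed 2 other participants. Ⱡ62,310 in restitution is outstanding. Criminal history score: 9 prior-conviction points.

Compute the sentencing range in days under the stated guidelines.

Base offense level for securities fraud: 25.
A1 applies: 25 + 1 = 26.
A2 applies: 26 − 2 = 24.
A3 applies (level before this adjustment is 24 ≥ 23, so +5): 24 + 5 = 29.
A4 applies: 29 + 1 = 30.
A5 applies (level before this adjustment is 30 ≥ 22, so +3): 30 + 3 = 33.
Level 33 exceeds the maximum of 32; capped at 32.
Final offense level: 32.
Criminal history: 9 prior points → Category III (4-9).
Level 32 falls in the 29-32 band.
Grid: Level 29-32 × Category III = 1350-1650 days.

1350-1650 days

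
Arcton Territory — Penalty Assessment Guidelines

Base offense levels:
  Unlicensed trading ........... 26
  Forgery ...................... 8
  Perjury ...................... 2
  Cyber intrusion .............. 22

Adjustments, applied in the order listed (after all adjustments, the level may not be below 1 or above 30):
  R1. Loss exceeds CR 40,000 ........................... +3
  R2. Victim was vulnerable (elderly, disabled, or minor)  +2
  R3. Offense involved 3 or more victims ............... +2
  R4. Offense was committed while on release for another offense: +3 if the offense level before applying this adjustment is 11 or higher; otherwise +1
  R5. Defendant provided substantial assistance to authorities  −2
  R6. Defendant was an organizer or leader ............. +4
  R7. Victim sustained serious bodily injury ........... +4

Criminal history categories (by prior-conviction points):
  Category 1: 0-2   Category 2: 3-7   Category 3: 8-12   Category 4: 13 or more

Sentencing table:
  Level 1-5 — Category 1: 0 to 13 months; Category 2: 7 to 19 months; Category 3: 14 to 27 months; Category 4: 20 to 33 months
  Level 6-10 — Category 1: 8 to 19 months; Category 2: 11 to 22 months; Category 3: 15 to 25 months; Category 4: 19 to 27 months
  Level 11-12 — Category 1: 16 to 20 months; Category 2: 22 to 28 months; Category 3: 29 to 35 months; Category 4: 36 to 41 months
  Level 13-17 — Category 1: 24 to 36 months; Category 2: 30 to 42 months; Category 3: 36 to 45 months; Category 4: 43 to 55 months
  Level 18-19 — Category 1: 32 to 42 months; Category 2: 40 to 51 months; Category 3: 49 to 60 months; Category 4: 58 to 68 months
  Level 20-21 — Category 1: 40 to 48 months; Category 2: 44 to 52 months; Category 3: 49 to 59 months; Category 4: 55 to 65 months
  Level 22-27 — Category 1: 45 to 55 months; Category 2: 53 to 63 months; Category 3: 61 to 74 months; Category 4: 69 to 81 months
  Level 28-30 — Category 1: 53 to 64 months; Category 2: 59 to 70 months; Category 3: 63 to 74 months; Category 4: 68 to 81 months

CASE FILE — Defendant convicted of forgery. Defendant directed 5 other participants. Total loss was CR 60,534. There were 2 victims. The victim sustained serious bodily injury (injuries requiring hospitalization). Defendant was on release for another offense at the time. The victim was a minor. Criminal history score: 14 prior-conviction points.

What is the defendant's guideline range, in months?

69-81 months

Base offense level for forgery: 8.
R1 applies: 8 + 3 = 11.
R2 applies: 11 + 2 = 13.
R4 applies (level before this adjustment is 13 ≥ 11, so +3): 13 + 3 = 16.
R5 does not apply.
R6 applies: 16 + 4 = 20.
R7 applies: 20 + 4 = 24.
Final offense level: 24.
Criminal history: 14 prior points → Category 4 (13+).
Level 24 falls in the 22-27 band.
Grid: Level 22-27 × Category 4 = 69-81 months.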